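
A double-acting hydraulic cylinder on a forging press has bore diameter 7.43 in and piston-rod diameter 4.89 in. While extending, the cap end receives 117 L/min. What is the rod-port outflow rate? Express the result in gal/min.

Cap-side area A_cap = π/4 × (7.43 in)² = 43.36 in^2
Rod-side annular area A_ann = π/4 × (7.43² − 4.89²) = 24.58 in^2
Piston speed v = Q_in/A_cap; rod-end outflow Q_out = v × A_ann = Q_in × A_ann/A_cap.

Q_out ≈ 17.5 gal/min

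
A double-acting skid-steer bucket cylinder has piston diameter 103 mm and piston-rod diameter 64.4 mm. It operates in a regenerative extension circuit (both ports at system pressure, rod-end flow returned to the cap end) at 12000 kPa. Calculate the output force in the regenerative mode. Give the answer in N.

With equal pressure on both faces, forces on the annular region cancel; the net push is pressure × rod cross-section.
Rod cross-section A_rod = π/4 × (64.4 mm)² = 3257 mm^2
F = P × A_rod

F ≈ 39100 N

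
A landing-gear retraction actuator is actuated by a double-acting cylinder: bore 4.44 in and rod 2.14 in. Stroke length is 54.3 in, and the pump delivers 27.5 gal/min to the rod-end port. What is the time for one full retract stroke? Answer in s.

t ≈ 6.10 s

Rod-side annular area A_ann = π/4 × (4.44² − 2.14²) = 11.89 in^2
Swept volume V = A × L; t = V / Q = A·L / Q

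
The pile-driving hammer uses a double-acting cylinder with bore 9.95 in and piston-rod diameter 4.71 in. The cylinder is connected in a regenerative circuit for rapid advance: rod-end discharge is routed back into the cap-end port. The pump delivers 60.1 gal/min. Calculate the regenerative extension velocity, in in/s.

v ≈ 13.3 in/s

In regeneration the rod-end outflow joins the pump flow into the cap end, so the net volume the pump must supply per unit advance equals the rod cross-section area.
Rod cross-section A_rod = π/4 × (4.71 in)² = 17.42 in^2
v = Q_pump / A_rod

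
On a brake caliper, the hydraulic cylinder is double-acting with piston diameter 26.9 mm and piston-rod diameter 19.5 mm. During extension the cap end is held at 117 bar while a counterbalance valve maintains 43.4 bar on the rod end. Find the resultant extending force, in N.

F ≈ 5480 N

Cap-side area A_cap = π/4 × (26.9 mm)² = 568.3 mm^2
Rod-side annular area A_ann = π/4 × (26.9² − 19.5²) = 269.7 mm^2
Net thrust = P_cap·A_cap − P_rod·A_ann = 6649 N − 1170 N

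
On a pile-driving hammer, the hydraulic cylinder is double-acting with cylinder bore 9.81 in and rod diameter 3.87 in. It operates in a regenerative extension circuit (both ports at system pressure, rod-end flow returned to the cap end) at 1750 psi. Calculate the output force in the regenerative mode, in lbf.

With equal pressure on both faces, forces on the annular region cancel; the net push is pressure × rod cross-section.
Rod cross-section A_rod = π/4 × (3.87 in)² = 11.76 in^2
F = P × A_rod

F ≈ 20600 lbf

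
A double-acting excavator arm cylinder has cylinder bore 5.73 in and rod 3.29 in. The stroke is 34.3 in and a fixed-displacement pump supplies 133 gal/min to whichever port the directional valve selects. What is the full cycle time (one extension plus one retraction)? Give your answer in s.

Cap-side area A_cap = π/4 × (5.73 in)² = 25.79 in^2
Rod-side annular area A_ann = π/4 × (5.73² − 3.29²) = 17.29 in^2
t_ext = A_cap·L/Q = 1.727 s
t_ret = A_ann·L/Q = 1.158 s
t_cycle = t_ext + t_ret

t ≈ 2.89 s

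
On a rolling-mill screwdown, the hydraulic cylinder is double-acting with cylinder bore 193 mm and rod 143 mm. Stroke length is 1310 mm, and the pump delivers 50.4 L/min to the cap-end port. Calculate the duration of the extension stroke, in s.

Cap-side area A_cap = π/4 × (193 mm)² = 29260 mm^2
Swept volume V = A × L; t = V / Q = A·L / Q

t ≈ 45.6 s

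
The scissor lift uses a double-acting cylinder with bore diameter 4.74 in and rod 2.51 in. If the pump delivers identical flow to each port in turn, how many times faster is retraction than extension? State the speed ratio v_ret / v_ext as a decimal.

Cap-side area A_cap = π/4 × (4.74 in)² = 17.65 in^2
Rod-side annular area A_ann = π/4 × (4.74² − 2.51²) = 12.70 in^2
For equal Q, v ∝ 1/A, so v_ret/v_ext = A_cap/A_ann.

v_ret/v_ext ≈ 1.39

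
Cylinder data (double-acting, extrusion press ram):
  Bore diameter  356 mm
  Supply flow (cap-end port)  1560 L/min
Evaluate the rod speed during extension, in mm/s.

v ≈ 261 mm/s

Cap-side area A_cap = π/4 × (356 mm)² = 99540 mm^2
v = Q / A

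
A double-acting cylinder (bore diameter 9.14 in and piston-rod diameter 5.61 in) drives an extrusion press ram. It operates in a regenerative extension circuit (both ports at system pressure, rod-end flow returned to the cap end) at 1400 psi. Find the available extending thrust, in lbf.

With equal pressure on both faces, forces on the annular region cancel; the net push is pressure × rod cross-section.
Rod cross-section A_rod = π/4 × (5.61 in)² = 24.72 in^2
F = P × A_rod

F ≈ 34600 lbf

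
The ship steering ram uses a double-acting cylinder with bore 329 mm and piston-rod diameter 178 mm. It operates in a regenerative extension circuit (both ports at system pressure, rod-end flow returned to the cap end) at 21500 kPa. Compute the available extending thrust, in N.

F ≈ 5.35e5 N

With equal pressure on both faces, forces on the annular region cancel; the net push is pressure × rod cross-section.
Rod cross-section A_rod = π/4 × (178 mm)² = 24880 mm^2
F = P × A_rod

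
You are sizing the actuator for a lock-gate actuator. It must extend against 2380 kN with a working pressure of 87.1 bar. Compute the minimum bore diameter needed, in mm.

Extension force acts on the full piston face: F = P × (π/4)D².
D = √(4F / (πP)) = √(4 × 2380 kN / (π × 87.1 bar))

D ≈ 590 mm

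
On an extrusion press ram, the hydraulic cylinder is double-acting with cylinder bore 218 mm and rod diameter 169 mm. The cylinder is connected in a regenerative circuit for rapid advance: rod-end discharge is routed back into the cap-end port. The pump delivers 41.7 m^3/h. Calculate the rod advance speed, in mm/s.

v ≈ 516 mm/s

In regeneration the rod-end outflow joins the pump flow into the cap end, so the net volume the pump must supply per unit advance equals the rod cross-section area.
Rod cross-section A_rod = π/4 × (169 mm)² = 22430 mm^2
v = Q_pump / A_rod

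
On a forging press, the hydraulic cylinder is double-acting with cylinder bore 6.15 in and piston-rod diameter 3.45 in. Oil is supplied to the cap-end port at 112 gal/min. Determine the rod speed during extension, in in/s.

Cap-side area A_cap = π/4 × (6.15 in)² = 29.71 in^2
v = Q / A

v ≈ 14.5 in/s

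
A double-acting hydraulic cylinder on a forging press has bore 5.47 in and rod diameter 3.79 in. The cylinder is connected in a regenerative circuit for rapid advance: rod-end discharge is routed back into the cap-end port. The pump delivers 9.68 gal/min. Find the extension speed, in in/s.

In regeneration the rod-end outflow joins the pump flow into the cap end, so the net volume the pump must supply per unit advance equals the rod cross-section area.
Rod cross-section A_rod = π/4 × (3.79 in)² = 11.28 in^2
v = Q_pump / A_rod

v ≈ 3.30 in/s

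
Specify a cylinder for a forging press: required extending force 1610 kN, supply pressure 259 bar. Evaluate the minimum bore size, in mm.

D ≈ 281 mm

Extension force acts on the full piston face: F = P × (π/4)D².
D = √(4F / (πP)) = √(4 × 1610 kN / (π × 259 bar))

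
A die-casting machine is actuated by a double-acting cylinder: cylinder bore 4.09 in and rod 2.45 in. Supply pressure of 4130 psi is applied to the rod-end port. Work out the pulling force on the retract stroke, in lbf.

F ≈ 34800 lbf

Rod-side annular area A_ann = π/4 × (4.09² − 2.45²) = 8.424 in^2
On retraction the pressure acts on the annular area (bore minus rod).
F = P × A_ann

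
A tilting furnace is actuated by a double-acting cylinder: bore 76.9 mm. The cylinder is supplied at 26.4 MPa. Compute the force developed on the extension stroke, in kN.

F ≈ 123 kN

Cap-side area A_cap = π/4 × (76.9 mm)² = 4645 mm^2
F = P × A_cap = 26.4 MPa × A_cap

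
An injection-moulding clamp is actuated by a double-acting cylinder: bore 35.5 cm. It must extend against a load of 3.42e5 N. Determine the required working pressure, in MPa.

Cap-side area A_cap = π/4 × (35.5 cm)² = 989.8 cm^2
P = F / A = 3.42e5 N / A

P ≈ 3.46 MPa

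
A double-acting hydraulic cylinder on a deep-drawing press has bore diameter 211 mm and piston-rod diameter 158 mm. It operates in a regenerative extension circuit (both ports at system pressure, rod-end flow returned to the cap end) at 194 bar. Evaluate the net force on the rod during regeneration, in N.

F ≈ 3.80e5 N

With equal pressure on both faces, forces on the annular region cancel; the net push is pressure × rod cross-section.
Rod cross-section A_rod = π/4 × (158 mm)² = 19610 mm^2
F = P × A_rod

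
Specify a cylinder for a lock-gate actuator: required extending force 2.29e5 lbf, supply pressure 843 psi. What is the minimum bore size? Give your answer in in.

D ≈ 18.6 in

Extension force acts on the full piston face: F = P × (π/4)D².
D = √(4F / (πP)) = √(4 × 2.29e5 lbf / (π × 843 psi))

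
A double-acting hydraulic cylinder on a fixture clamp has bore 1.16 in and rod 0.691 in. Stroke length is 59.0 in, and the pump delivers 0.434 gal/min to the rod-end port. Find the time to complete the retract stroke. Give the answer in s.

Rod-side annular area A_ann = π/4 × (1.16² − 0.691²) = 0.6818 in^2
Swept volume V = A × L; t = V / Q = A·L / Q

t ≈ 24.1 s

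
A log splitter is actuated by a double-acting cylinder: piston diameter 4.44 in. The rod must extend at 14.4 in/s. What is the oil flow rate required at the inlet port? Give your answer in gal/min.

Q ≈ 57.9 gal/min

Cap-side area A_cap = π/4 × (4.44 in)² = 15.48 in^2
Q = A × v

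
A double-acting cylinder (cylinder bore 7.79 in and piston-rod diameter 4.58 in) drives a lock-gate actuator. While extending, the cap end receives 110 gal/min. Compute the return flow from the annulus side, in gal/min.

Q_out ≈ 72.0 gal/min

Cap-side area A_cap = π/4 × (7.79 in)² = 47.66 in^2
Rod-side annular area A_ann = π/4 × (7.79² − 4.58²) = 31.19 in^2
Piston speed v = Q_in/A_cap; rod-end outflow Q_out = v × A_ann = Q_in × A_ann/A_cap.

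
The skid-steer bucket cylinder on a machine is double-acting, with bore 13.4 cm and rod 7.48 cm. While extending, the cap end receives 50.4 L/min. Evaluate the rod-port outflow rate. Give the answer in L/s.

Cap-side area A_cap = π/4 × (13.4 cm)² = 141.0 cm^2
Rod-side annular area A_ann = π/4 × (13.4² − 7.48²) = 97.08 cm^2
Piston speed v = Q_in/A_cap; rod-end outflow Q_out = v × A_ann = Q_in × A_ann/A_cap.

Q_out ≈ 0.578 L/s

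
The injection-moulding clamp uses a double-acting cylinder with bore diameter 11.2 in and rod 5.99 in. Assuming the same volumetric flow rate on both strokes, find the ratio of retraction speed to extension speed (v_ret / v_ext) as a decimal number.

Cap-side area A_cap = π/4 × (11.2 in)² = 98.52 in^2
Rod-side annular area A_ann = π/4 × (11.2² − 5.99²) = 70.34 in^2
For equal Q, v ∝ 1/A, so v_ret/v_ext = A_cap/A_ann.

v_ret/v_ext ≈ 1.40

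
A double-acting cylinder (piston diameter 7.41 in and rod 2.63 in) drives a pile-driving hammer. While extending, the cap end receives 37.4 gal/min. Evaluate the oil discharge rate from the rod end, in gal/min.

Q_out ≈ 32.7 gal/min

Cap-side area A_cap = π/4 × (7.41 in)² = 43.12 in^2
Rod-side annular area A_ann = π/4 × (7.41² − 2.63²) = 37.69 in^2
Piston speed v = Q_in/A_cap; rod-end outflow Q_out = v × A_ann = Q_in × A_ann/A_cap.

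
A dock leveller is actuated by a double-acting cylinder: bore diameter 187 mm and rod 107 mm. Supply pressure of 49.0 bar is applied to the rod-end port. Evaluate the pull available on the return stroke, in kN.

F ≈ 90.5 kN

Rod-side annular area A_ann = π/4 × (187² − 107²) = 18470 mm^2
On retraction the pressure acts on the annular area (bore minus rod).
F = P × A_ann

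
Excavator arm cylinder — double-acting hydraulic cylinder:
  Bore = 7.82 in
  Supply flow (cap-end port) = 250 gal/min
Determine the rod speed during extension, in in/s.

Cap-side area A_cap = π/4 × (7.82 in)² = 48.03 in^2
v = Q / A

v ≈ 20.0 in/s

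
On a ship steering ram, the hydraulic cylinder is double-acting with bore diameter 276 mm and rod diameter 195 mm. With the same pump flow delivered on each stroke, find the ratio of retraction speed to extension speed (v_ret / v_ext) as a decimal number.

v_ret/v_ext ≈ 2.00

Cap-side area A_cap = π/4 × (276 mm)² = 59830 mm^2
Rod-side annular area A_ann = π/4 × (276² − 195²) = 29960 mm^2
For equal Q, v ∝ 1/A, so v_ret/v_ext = A_cap/A_ann.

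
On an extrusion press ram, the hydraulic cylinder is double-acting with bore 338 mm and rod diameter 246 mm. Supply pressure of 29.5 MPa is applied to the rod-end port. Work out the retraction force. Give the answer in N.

F ≈ 1.24e6 N

Rod-side annular area A_ann = π/4 × (338² − 246²) = 42200 mm^2
On retraction the pressure acts on the annular area (bore minus rod).
F = P × A_ann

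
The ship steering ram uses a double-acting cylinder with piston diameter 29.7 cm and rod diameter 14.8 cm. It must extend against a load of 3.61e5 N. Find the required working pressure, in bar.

P ≈ 52.1 bar

Cap-side area A_cap = π/4 × (29.7 cm)² = 692.8 cm^2
P = F / A = 3.61e5 N / A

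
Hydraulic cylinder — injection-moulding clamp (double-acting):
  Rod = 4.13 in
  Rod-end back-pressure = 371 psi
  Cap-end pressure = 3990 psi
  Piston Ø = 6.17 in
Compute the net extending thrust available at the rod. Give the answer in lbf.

Cap-side area A_cap = π/4 × (6.17 in)² = 29.90 in^2
Rod-side annular area A_ann = π/4 × (6.17² − 4.13²) = 16.50 in^2
Net thrust = P_cap·A_cap − P_rod·A_ann = 1.193e5 lbf − 6123 lbf

F ≈ 1.13e5 lbf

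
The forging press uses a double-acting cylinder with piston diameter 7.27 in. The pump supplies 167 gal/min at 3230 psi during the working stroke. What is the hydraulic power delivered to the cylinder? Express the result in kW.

W ≈ 235 kW

Hydraulic power = P × Q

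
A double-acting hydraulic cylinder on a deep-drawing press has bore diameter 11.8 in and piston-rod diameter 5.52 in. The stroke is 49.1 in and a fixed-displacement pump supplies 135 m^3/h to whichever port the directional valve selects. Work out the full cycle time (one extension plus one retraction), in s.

t ≈ 4.18 s

Cap-side area A_cap = π/4 × (11.8 in)² = 109.4 in^2
Rod-side annular area A_ann = π/4 × (11.8² − 5.52²) = 85.43 in^2
t_ext = A_cap·L/Q = 2.346 s
t_ret = A_ann·L/Q = 1.833 s
t_cycle = t_ext + t_ret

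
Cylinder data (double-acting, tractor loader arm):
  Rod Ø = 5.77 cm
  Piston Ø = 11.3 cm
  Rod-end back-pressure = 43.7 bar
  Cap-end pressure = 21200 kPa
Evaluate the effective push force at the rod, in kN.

F ≈ 180 kN

Cap-side area A_cap = π/4 × (11.3 cm)² = 100.3 cm^2
Rod-side annular area A_ann = π/4 × (11.3² − 5.77²) = 74.14 cm^2
Net thrust = P_cap·A_cap − P_rod·A_ann = 212.6 kN − 32.40 kN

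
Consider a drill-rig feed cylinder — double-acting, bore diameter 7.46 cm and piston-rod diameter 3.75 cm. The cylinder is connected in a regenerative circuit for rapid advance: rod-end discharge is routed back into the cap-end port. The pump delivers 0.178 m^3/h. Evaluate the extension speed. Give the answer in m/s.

In regeneration the rod-end outflow joins the pump flow into the cap end, so the net volume the pump must supply per unit advance equals the rod cross-section area.
Rod cross-section A_rod = π/4 × (3.75 cm)² = 11.04 cm^2
v = Q_pump / A_rod

v ≈ 0.0448 m/s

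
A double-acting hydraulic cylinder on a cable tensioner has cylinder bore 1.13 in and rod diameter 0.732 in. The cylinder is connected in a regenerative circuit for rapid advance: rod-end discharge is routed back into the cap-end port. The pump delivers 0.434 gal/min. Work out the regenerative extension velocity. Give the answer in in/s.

v ≈ 3.97 in/s

In regeneration the rod-end outflow joins the pump flow into the cap end, so the net volume the pump must supply per unit advance equals the rod cross-section area.
Rod cross-section A_rod = π/4 × (0.732 in)² = 0.4208 in^2
v = Q_pump / A_rod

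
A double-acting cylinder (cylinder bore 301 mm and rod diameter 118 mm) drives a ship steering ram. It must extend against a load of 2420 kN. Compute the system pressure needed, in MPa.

P ≈ 34.0 MPa

Cap-side area A_cap = π/4 × (301 mm)² = 71160 mm^2
P = F / A = 2420 kN / A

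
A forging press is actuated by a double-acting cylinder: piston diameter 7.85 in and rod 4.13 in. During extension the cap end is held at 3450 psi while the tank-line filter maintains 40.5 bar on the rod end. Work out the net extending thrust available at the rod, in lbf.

Cap-side area A_cap = π/4 × (7.85 in)² = 48.40 in^2
Rod-side annular area A_ann = π/4 × (7.85² − 4.13²) = 35.00 in^2
Net thrust = P_cap·A_cap − P_rod·A_ann = 1.670e5 lbf − 20560 lbf

F ≈ 1.46e5 lbf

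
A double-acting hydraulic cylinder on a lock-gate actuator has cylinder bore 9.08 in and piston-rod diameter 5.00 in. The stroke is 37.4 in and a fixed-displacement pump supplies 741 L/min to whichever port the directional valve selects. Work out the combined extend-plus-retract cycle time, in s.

Cap-side area A_cap = π/4 × (9.08 in)² = 64.75 in^2
Rod-side annular area A_ann = π/4 × (9.08² − 5.00²) = 45.12 in^2
t_ext = A_cap·L/Q = 3.213 s
t_ret = A_ann·L/Q = 2.239 s
t_cycle = t_ext + t_ret

t ≈ 5.45 s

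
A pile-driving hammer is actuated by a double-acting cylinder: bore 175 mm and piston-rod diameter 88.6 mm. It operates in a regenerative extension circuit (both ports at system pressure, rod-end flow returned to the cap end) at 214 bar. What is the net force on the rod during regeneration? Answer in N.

F ≈ 1.32e5 N

With equal pressure on both faces, forces on the annular region cancel; the net push is pressure × rod cross-section.
Rod cross-section A_rod = π/4 × (88.6 mm)² = 6165 mm^2
F = P × A_rod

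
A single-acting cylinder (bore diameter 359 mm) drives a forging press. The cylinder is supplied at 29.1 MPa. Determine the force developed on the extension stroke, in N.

F ≈ 2.95e6 N

Cap-side area A_cap = π/4 × (359 mm)² = 1.012e5 mm^2
F = P × A_cap = 29.1 MPa × A_cap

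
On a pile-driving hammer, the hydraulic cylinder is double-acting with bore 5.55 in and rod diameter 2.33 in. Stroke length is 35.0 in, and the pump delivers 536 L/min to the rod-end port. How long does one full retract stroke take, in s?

t ≈ 1.28 s

Rod-side annular area A_ann = π/4 × (5.55² − 2.33²) = 19.93 in^2
Swept volume V = A × L; t = V / Q = A·L / Q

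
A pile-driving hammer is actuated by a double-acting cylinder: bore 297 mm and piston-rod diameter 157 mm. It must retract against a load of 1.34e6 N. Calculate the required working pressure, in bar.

P ≈ 268 bar

Rod-side annular area A_ann = π/4 × (297² − 157²) = 49920 mm^2
Retraction: pressure acts on the annular area.
P = F / A = 1.34e6 N / A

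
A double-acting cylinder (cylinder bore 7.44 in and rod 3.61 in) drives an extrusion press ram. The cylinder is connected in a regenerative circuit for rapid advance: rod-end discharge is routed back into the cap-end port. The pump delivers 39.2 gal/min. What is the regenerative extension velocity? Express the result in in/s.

In regeneration the rod-end outflow joins the pump flow into the cap end, so the net volume the pump must supply per unit advance equals the rod cross-section area.
Rod cross-section A_rod = π/4 × (3.61 in)² = 10.24 in^2
v = Q_pump / A_rod

v ≈ 14.7 in/s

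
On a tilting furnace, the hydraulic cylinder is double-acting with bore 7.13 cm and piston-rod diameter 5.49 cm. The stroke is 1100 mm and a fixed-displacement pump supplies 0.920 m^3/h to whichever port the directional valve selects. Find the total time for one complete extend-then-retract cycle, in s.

t ≈ 24.2 s

Cap-side area A_cap = π/4 × (7.13 cm)² = 39.93 cm^2
Rod-side annular area A_ann = π/4 × (7.13² − 5.49²) = 16.26 cm^2
t_ext = A_cap·L/Q = 17.19 s
t_ret = A_ann·L/Q = 6.997 s
t_cycle = t_ext + t_ret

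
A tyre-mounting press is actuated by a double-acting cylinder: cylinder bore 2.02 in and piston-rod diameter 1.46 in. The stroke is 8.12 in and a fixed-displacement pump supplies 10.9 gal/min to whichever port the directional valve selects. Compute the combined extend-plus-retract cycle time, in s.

Cap-side area A_cap = π/4 × (2.02 in)² = 3.205 in^2
Rod-side annular area A_ann = π/4 × (2.02² − 1.46²) = 1.531 in^2
t_ext = A_cap·L/Q = 0.6201 s
t_ret = A_ann·L/Q = 0.2962 s
t_cycle = t_ext + t_ret

t ≈ 0.916 s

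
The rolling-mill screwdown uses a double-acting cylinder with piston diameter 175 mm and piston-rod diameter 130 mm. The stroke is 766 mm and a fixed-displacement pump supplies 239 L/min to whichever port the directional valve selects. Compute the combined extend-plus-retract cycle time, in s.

Cap-side area A_cap = π/4 × (175 mm)² = 24050 mm^2
Rod-side annular area A_ann = π/4 × (175² − 130²) = 10780 mm^2
t_ext = A_cap·L/Q = 4.625 s
t_ret = A_ann·L/Q = 2.073 s
t_cycle = t_ext + t_ret

t ≈ 6.70 s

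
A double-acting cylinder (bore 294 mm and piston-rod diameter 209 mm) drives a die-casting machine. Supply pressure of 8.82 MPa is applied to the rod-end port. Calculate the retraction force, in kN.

F ≈ 296 kN

Rod-side annular area A_ann = π/4 × (294² − 209²) = 33580 mm^2
On retraction the pressure acts on the annular area (bore minus rod).
F = P × A_ann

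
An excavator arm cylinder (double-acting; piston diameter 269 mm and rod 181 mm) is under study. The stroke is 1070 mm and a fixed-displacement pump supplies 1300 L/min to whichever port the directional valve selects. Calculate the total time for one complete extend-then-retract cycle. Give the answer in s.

Cap-side area A_cap = π/4 × (269 mm)² = 56830 mm^2
Rod-side annular area A_ann = π/4 × (269² − 181²) = 31100 mm^2
t_ext = A_cap·L/Q = 2.807 s
t_ret = A_ann·L/Q = 1.536 s
t_cycle = t_ext + t_ret

t ≈ 4.34 s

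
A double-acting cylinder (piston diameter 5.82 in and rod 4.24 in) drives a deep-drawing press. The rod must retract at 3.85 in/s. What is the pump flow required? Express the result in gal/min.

Rod-side annular area A_ann = π/4 × (5.82² − 4.24²) = 12.48 in^2
Q = A × v

Q ≈ 12.5 gal/min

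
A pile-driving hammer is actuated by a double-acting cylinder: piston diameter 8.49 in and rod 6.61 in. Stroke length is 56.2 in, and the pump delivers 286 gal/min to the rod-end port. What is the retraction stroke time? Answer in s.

Rod-side annular area A_ann = π/4 × (8.49² − 6.61²) = 22.30 in^2
Swept volume V = A × L; t = V / Q = A·L / Q

t ≈ 1.14 s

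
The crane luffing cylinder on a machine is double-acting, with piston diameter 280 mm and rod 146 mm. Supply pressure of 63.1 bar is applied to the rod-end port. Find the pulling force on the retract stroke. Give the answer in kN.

Rod-side annular area A_ann = π/4 × (280² − 146²) = 44830 mm^2
On retraction the pressure acts on the annular area (bore minus rod).
F = P × A_ann

F ≈ 283 kN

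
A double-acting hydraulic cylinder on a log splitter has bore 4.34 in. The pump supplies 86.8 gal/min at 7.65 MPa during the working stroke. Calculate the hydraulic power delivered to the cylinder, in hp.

W ≈ 56.2 hp

Hydraulic power = P × Q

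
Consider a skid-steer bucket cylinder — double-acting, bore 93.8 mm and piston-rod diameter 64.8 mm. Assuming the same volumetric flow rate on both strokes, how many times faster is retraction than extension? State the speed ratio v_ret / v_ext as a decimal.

v_ret/v_ext ≈ 1.91

Cap-side area A_cap = π/4 × (93.8 mm)² = 6910 mm^2
Rod-side annular area A_ann = π/4 × (93.8² − 64.8²) = 3612 mm^2
For equal Q, v ∝ 1/A, so v_ret/v_ext = A_cap/A_ann.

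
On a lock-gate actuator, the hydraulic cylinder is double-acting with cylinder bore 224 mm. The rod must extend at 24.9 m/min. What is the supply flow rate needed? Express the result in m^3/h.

Cap-side area A_cap = π/4 × (224 mm)² = 39410 mm^2
Q = A × v

Q ≈ 58.9 m^3/h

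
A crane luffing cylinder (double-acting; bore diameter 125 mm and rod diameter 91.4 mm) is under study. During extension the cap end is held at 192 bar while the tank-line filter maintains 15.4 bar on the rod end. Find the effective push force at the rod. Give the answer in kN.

F ≈ 227 kN

Cap-side area A_cap = π/4 × (125 mm)² = 12270 mm^2
Rod-side annular area A_ann = π/4 × (125² − 91.4²) = 5711 mm^2
Net thrust = P_cap·A_cap − P_rod·A_ann = 235.6 kN − 8.794 kN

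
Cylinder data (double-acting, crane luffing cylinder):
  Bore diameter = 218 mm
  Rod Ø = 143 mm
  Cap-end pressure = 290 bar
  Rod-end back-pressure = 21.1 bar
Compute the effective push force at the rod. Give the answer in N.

F ≈ 1.04e6 N

Cap-side area A_cap = π/4 × (218 mm)² = 37330 mm^2
Rod-side annular area A_ann = π/4 × (218² − 143²) = 21260 mm^2
Net thrust = P_cap·A_cap − P_rod·A_ann = 1.082e6 N − 44870 N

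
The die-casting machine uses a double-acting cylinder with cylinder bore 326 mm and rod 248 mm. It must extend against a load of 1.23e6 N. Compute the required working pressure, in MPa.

P ≈ 14.7 MPa

Cap-side area A_cap = π/4 × (326 mm)² = 83470 mm^2
P = F / A = 1.23e6 N / A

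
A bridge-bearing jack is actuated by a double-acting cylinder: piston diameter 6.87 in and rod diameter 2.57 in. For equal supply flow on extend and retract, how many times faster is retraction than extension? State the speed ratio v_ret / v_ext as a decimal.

Cap-side area A_cap = π/4 × (6.87 in)² = 37.07 in^2
Rod-side annular area A_ann = π/4 × (6.87² − 2.57²) = 31.88 in^2
For equal Q, v ∝ 1/A, so v_ret/v_ext = A_cap/A_ann.

v_ret/v_ext ≈ 1.16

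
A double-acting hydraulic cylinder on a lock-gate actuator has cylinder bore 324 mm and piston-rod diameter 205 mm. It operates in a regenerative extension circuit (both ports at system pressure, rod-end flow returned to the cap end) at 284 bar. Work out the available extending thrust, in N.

With equal pressure on both faces, forces on the annular region cancel; the net push is pressure × rod cross-section.
Rod cross-section A_rod = π/4 × (205 mm)² = 33010 mm^2
F = P × A_rod

F ≈ 9.37e5 N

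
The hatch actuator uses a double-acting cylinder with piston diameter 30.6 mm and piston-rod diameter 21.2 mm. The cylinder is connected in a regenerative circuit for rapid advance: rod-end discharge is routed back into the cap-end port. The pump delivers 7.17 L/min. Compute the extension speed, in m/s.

In regeneration the rod-end outflow joins the pump flow into the cap end, so the net volume the pump must supply per unit advance equals the rod cross-section area.
Rod cross-section A_rod = π/4 × (21.2 mm)² = 353.0 mm^2
v = Q_pump / A_rod

v ≈ 0.339 m/s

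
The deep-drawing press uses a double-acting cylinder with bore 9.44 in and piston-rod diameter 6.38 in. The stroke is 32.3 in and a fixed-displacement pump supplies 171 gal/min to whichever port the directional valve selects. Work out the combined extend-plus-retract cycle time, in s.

Cap-side area A_cap = π/4 × (9.44 in)² = 69.99 in^2
Rod-side annular area A_ann = π/4 × (9.44² − 6.38²) = 38.02 in^2
t_ext = A_cap·L/Q = 3.434 s
t_ret = A_ann·L/Q = 1.865 s
t_cycle = t_ext + t_ret

t ≈ 5.30 s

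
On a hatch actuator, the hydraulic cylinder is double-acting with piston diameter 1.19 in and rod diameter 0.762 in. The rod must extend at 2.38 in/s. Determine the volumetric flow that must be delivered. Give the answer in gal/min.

Cap-side area A_cap = π/4 × (1.19 in)² = 1.112 in^2
Q = A × v

Q ≈ 0.688 gal/min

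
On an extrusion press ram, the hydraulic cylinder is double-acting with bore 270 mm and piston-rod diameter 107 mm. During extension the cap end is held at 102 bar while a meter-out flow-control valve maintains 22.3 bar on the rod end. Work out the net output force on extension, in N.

F ≈ 4.76e5 N

Cap-side area A_cap = π/4 × (270 mm)² = 57260 mm^2
Rod-side annular area A_ann = π/4 × (270² − 107²) = 48260 mm^2
Net thrust = P_cap·A_cap − P_rod·A_ann = 5.840e5 N − 1.076e5 N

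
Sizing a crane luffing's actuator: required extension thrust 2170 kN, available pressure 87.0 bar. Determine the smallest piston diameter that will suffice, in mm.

Extension force acts on the full piston face: F = P × (π/4)D².
D = √(4F / (πP)) = √(4 × 2170 kN / (π × 87.0 bar))

D ≈ 564 mm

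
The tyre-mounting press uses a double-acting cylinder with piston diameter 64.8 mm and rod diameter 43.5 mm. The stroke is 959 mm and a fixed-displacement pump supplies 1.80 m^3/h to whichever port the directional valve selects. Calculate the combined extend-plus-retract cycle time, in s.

t ≈ 9.80 s

Cap-side area A_cap = π/4 × (64.8 mm)² = 3298 mm^2
Rod-side annular area A_ann = π/4 × (64.8² − 43.5²) = 1812 mm^2
t_ext = A_cap·L/Q = 6.325 s
t_ret = A_ann·L/Q = 3.475 s
t_cycle = t_ext + t_ret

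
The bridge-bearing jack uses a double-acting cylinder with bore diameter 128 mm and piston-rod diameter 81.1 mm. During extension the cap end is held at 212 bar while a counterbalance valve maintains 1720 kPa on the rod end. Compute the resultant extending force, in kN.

F ≈ 260 kN

Cap-side area A_cap = π/4 × (128 mm)² = 12870 mm^2
Rod-side annular area A_ann = π/4 × (128² − 81.1²) = 7702 mm^2
Net thrust = P_cap·A_cap − P_rod·A_ann = 272.8 kN − 13.25 kN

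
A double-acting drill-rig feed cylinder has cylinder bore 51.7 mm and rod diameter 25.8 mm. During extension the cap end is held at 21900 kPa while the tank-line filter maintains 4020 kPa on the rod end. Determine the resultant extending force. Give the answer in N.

F ≈ 39600 N

Cap-side area A_cap = π/4 × (51.7 mm)² = 2099 mm^2
Rod-side annular area A_ann = π/4 × (51.7² − 25.8²) = 1576 mm^2
Net thrust = P_cap·A_cap − P_rod·A_ann = 45970 N − 6337 N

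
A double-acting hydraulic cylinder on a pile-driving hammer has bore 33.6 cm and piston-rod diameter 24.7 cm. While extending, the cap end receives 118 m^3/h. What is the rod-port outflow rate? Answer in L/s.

Cap-side area A_cap = π/4 × (33.6 cm)² = 886.7 cm^2
Rod-side annular area A_ann = π/4 × (33.6² − 24.7²) = 407.5 cm^2
Piston speed v = Q_in/A_cap; rod-end outflow Q_out = v × A_ann = Q_in × A_ann/A_cap.

Q_out ≈ 15.1 L/s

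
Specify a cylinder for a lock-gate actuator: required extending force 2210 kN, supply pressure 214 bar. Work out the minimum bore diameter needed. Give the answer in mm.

Extension force acts on the full piston face: F = P × (π/4)D².
D = √(4F / (πP)) = √(4 × 2210 kN / (π × 214 bar))

D ≈ 363 mm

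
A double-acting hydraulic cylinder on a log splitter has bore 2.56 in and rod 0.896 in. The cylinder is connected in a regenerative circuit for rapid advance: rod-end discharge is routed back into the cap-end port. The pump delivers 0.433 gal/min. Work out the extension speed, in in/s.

In regeneration the rod-end outflow joins the pump flow into the cap end, so the net volume the pump must supply per unit advance equals the rod cross-section area.
Rod cross-section A_rod = π/4 × (0.896 in)² = 0.6305 in^2
v = Q_pump / A_rod

v ≈ 2.64 in/s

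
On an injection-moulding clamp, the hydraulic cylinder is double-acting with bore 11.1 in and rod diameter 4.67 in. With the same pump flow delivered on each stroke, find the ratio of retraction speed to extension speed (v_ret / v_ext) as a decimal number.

v_ret/v_ext ≈ 1.22

Cap-side area A_cap = π/4 × (11.1 in)² = 96.77 in^2
Rod-side annular area A_ann = π/4 × (11.1² − 4.67²) = 79.64 in^2
For equal Q, v ∝ 1/A, so v_ret/v_ext = A_cap/A_ann.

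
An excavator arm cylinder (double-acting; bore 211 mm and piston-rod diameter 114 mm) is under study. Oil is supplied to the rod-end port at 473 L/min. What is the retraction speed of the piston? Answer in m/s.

v ≈ 0.318 m/s

Rod-side annular area A_ann = π/4 × (211² − 114²) = 24760 mm^2
Flow into the rod-end port fills the annular volume.
v = Q / A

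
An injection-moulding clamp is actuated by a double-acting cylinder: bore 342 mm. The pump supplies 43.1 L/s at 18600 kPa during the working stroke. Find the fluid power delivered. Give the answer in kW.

W ≈ 802 kW

Hydraulic power = P × Q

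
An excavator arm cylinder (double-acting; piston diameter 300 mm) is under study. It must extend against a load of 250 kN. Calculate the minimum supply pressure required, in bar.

Cap-side area A_cap = π/4 × (300 mm)² = 70690 mm^2
P = F / A = 250 kN / A

P ≈ 35.4 bar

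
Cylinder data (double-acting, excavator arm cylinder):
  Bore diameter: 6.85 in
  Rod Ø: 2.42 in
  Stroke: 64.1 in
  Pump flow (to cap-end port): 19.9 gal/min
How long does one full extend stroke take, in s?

Cap-side area A_cap = π/4 × (6.85 in)² = 36.85 in^2
Swept volume V = A × L; t = V / Q = A·L / Q

t ≈ 30.8 s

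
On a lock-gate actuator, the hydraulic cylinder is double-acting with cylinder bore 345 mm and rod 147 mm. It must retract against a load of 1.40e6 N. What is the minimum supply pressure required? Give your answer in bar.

P ≈ 183 bar

Rod-side annular area A_ann = π/4 × (345² − 147²) = 76510 mm^2
Retraction: pressure acts on the annular area.
P = F / A = 1.40e6 N / A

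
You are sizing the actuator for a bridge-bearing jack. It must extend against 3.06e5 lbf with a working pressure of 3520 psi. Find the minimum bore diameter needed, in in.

Extension force acts on the full piston face: F = P × (π/4)D².
D = √(4F / (πP)) = √(4 × 3.06e5 lbf / (π × 3520 psi))

D ≈ 10.5 in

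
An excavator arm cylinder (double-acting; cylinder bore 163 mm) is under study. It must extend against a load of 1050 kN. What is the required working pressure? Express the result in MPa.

Cap-side area A_cap = π/4 × (163 mm)² = 20870 mm^2
P = F / A = 1050 kN / A

P ≈ 50.3 MPa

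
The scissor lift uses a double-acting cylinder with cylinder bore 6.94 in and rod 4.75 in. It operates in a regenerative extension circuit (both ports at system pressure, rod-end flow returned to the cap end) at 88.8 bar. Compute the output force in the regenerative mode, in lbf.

With equal pressure on both faces, forces on the annular region cancel; the net push is pressure × rod cross-section.
Rod cross-section A_rod = π/4 × (4.75 in)² = 17.72 in^2
F = P × A_rod

F ≈ 22800 lbf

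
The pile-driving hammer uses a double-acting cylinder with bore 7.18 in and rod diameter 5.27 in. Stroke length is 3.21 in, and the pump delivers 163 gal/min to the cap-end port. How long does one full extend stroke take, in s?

t ≈ 0.207 s

Cap-side area A_cap = π/4 × (7.18 in)² = 40.49 in^2
Swept volume V = A × L; t = V / Q = A·L / Q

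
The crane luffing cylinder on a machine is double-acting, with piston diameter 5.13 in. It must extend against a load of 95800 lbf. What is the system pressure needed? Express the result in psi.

P ≈ 4630 psi

Cap-side area A_cap = π/4 × (5.13 in)² = 20.67 in^2
P = F / A = 95800 lbf / A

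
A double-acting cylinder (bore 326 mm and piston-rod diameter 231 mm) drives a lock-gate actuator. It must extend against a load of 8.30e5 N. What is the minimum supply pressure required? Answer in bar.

P ≈ 99.4 bar

Cap-side area A_cap = π/4 × (326 mm)² = 83470 mm^2
P = F / A = 8.30e5 N / A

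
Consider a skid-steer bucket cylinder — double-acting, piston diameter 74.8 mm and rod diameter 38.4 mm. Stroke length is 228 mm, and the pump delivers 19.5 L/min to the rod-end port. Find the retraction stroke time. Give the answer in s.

t ≈ 2.27 s

Rod-side annular area A_ann = π/4 × (74.8² − 38.4²) = 3236 mm^2
Swept volume V = A × L; t = V / Q = A·L / Q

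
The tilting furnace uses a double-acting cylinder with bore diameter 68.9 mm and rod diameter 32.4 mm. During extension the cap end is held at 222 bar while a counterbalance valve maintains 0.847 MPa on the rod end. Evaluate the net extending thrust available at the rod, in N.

F ≈ 80300 N

Cap-side area A_cap = π/4 × (68.9 mm)² = 3728 mm^2
Rod-side annular area A_ann = π/4 × (68.9² − 32.4²) = 2904 mm^2
Net thrust = P_cap·A_cap − P_rod·A_ann = 82770 N − 2460 N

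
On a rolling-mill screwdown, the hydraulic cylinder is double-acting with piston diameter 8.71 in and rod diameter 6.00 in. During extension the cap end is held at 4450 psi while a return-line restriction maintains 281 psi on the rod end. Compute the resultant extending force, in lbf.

F ≈ 2.56e5 lbf

Cap-side area A_cap = π/4 × (8.71 in)² = 59.58 in^2
Rod-side annular area A_ann = π/4 × (8.71² − 6.00²) = 31.31 in^2
Net thrust = P_cap·A_cap − P_rod·A_ann = 2.651e5 lbf − 8798 lbf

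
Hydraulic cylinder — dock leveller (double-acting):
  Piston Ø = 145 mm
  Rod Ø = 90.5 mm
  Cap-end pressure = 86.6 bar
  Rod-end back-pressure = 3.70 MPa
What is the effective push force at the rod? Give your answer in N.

Cap-side area A_cap = π/4 × (145 mm)² = 16510 mm^2
Rod-side annular area A_ann = π/4 × (145² − 90.5²) = 10080 mm^2
Net thrust = P_cap·A_cap − P_rod·A_ann = 1.430e5 N − 37300 N

F ≈ 1.06e5 N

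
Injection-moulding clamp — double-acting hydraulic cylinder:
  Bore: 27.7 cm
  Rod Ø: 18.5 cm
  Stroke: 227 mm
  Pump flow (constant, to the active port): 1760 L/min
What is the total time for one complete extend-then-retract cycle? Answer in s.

t ≈ 0.725 s

Cap-side area A_cap = π/4 × (27.7 cm)² = 602.6 cm^2
Rod-side annular area A_ann = π/4 × (27.7² − 18.5²) = 333.8 cm^2
t_ext = A_cap·L/Q = 0.4664 s
t_ret = A_ann·L/Q = 0.2583 s
t_cycle = t_ext + t_ret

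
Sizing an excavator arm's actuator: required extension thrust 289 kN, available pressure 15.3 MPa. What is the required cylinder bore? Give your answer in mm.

Extension force acts on the full piston face: F = P × (π/4)D².
D = √(4F / (πP)) = √(4 × 289 kN / (π × 15.3 MPa))

D ≈ 155 mm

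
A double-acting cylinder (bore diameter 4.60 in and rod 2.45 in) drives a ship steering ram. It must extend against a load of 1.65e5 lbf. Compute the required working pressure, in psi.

Cap-side area A_cap = π/4 × (4.60 in)² = 16.62 in^2
P = F / A = 1.65e5 lbf / A

P ≈ 9930 psi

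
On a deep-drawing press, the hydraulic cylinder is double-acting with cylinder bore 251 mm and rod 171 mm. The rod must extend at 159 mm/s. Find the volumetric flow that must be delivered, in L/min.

Q ≈ 472 L/min

Cap-side area A_cap = π/4 × (251 mm)² = 49480 mm^2
Q = A × v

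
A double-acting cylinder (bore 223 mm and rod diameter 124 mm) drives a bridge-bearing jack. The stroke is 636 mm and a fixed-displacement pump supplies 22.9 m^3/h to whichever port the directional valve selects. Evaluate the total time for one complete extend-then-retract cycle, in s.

Cap-side area A_cap = π/4 × (223 mm)² = 39060 mm^2
Rod-side annular area A_ann = π/4 × (223² − 124²) = 26980 mm^2
t_ext = A_cap·L/Q = 3.905 s
t_ret = A_ann·L/Q = 2.698 s
t_cycle = t_ext + t_ret

t ≈ 6.60 s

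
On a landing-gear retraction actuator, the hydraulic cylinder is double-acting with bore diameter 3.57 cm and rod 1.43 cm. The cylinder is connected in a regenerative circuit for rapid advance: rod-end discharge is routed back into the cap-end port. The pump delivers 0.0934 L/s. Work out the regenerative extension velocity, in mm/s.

v ≈ 582 mm/s

In regeneration the rod-end outflow joins the pump flow into the cap end, so the net volume the pump must supply per unit advance equals the rod cross-section area.
Rod cross-section A_rod = π/4 × (1.43 cm)² = 1.606 cm^2
v = Q_pump / A_rod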